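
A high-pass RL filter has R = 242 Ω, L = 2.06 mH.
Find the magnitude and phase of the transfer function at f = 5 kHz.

Step 1 — Angular frequency: ω = 2π·5000 = 3.142e+04 rad/s.
Step 2 — Transfer function: H(jω) = jωL/(R + jωL).
Step 3 — Numerator jωL = j·64.72; denominator R + jωL = 242 + j64.72.
Step 4 — H = 0.06674 + j0.2496.
Step 5 — Magnitude: |H| = 0.2583 (-11.8 dB); phase: φ = 75.0°.

|H| = 0.2583 (-11.8 dB), φ = 75.0°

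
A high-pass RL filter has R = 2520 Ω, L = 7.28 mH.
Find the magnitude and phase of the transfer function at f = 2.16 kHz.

Step 1 — Angular frequency: ω = 2π·2160 = 1.357e+04 rad/s.
Step 2 — Transfer function: H(jω) = jωL/(R + jωL).
Step 3 — Numerator jωL = j·98.8; denominator R + jωL = 2520 + j98.8.
Step 4 — H = 0.001535 + j0.03915.
Step 5 — Magnitude: |H| = 0.03918 (-28.1 dB); phase: φ = 87.8°.

|H| = 0.03918 (-28.1 dB), φ = 87.8°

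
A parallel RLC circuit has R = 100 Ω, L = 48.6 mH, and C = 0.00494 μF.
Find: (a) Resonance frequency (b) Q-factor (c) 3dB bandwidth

Step 1 — Resonance: ω₀ = 1/√(LC) = 1/√(0.0486·4.94e-09) = 6.454e+04 rad/s.
Step 2 — f₀ = ω₀/(2π) = 1.027e+04 Hz.
Step 3 — Parallel Q: Q = R/(ω₀L) = 100/(6.454e+04·0.0486) = 0.03188.
Step 4 — Bandwidth: Δω = ω₀/Q = 2.024e+06 rad/s; BW = Δω/(2π) = 3.222e+05 Hz.

(a) f₀ = 1.027e+04 Hz  (b) Q = 0.03188  (c) BW = 3.222e+05 Hz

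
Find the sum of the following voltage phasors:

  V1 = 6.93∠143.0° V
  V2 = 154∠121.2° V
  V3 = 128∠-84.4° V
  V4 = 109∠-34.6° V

Step 1 — Convert each phasor to rectangular form:
  V1 = 6.93·(cos(143.0°) + j·sin(143.0°)) = -5.535 + j4.171 V
  V2 = 154·(cos(121.2°) + j·sin(121.2°)) = -79.78 + j131.7 V
  V3 = 128·(cos(-84.4°) + j·sin(-84.4°)) = 12.49 - j127.4 V
  V4 = 109·(cos(-34.6°) + j·sin(-34.6°)) = 89.72 - j61.89 V
Step 2 — Sum components: V_total = 16.9 - j53.39 V.
Step 3 — Convert to polar: |V_total| = 56 V, ∠V_total = -72.4°.

V_total = 56∠-72.4° V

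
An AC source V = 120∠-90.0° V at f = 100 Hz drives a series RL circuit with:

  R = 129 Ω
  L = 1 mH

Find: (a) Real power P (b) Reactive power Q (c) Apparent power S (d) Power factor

Step 1 — Angular frequency: ω = 2π·f = 2π·100 = 628.3 rad/s.
Step 2 — Component impedances:
  R: Z = R = 129 Ω
  L: Z = jωL = j·628.3·0.001 = 0 + j0.6283 Ω
Step 3 — Series combination: Z_total = R + L = 129 + j0.6283 Ω = 129∠0.3° Ω.
Step 4 — Source phasor: V = 120∠-90.0° V = 0 - j120 V.
Step 5 — Current: I = V / Z = -0.004531 - j0.9302 A = 0.9302∠-90.3° A.
Step 6 — Complex power: S = V·I* = 111.6 + j0.5437 VA.
Step 7 — Real power: P = Re(S) = 111.6 W.
Step 8 — Reactive power: Q = Im(S) = 0.5437 VAR.
Step 9 — Apparent power: |S| = 111.6 VA.
Step 10 — Power factor: PF = P/|S| = 1 (lagging).

(a) P = 111.6 W  (b) Q = 0.5437 VAR  (c) S = 111.6 VA  (d) PF = 1 (lagging)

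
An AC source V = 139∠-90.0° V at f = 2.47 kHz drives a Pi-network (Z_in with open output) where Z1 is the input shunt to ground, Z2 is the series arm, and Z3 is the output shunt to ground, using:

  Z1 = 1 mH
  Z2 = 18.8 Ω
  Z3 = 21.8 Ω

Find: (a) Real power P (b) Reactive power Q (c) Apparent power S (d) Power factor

Step 1 — Angular frequency: ω = 2π·f = 2π·2470 = 1.552e+04 rad/s.
Step 2 — Component impedances:
  Z1: Z = jωL = j·1.552e+04·0.001 = 0 + j15.52 Ω
  Z2: Z = R = 18.8 Ω
  Z3: Z = R = 21.8 Ω
Step 3 — With open output, the series arm Z2 and the output shunt Z3 appear in series to ground: Z2 + Z3 = 40.6 Ω.
Step 4 — Parallel with input shunt Z1: Z_in = Z1 || (Z2 + Z3) = 5.176 + j13.54 Ω = 14.5∠69.1° Ω.
Step 5 — Source phasor: V = 139∠-90.0° V = 0 - j139 V.
Step 6 — Current: I = V / Z = -8.956 - j3.424 A = 9.589∠-159.1° A.
Step 7 — Complex power: S = V·I* = 475.9 + j1245 VA.
Step 8 — Real power: P = Re(S) = 475.9 W.
Step 9 — Reactive power: Q = Im(S) = 1245 VAR.
Step 10 — Apparent power: |S| = 1333 VA.
Step 11 — Power factor: PF = P/|S| = 0.3571 (lagging).

(a) P = 475.9 W  (b) Q = 1245 VAR  (c) S = 1333 VA  (d) PF = 0.3571 (lagging)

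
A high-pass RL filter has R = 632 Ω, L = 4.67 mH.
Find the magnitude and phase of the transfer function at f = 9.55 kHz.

Step 1 — Angular frequency: ω = 2π·9550 = 6e+04 rad/s.
Step 2 — Transfer function: H(jω) = jωL/(R + jωL).
Step 3 — Numerator jωL = j·280.2; denominator R + jωL = 632 + j280.2.
Step 4 — H = 0.1643 + j0.3705.
Step 5 — Magnitude: |H| = 0.4053 (-7.8 dB); phase: φ = 66.1°.

|H| = 0.4053 (-7.8 dB), φ = 66.1°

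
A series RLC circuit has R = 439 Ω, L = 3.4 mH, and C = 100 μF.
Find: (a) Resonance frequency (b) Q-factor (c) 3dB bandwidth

Step 1 — Resonance condition Im(Z)=0 gives ω₀ = 1/√(LC).
Step 2 — ω₀ = 1/√(0.0034·0.0001) = 1715 rad/s.
Step 3 — f₀ = ω₀/(2π) = 272.9 Hz.
Step 4 — Series Q: Q = ω₀L/R = 1715·0.0034/439 = 0.01328.
Step 5 — 3dB bandwidth: Δω = ω₀/Q = 1.291e+05 rad/s; BW = Δω/(2π) = 2.055e+04 Hz.

(a) f₀ = 272.9 Hz  (b) Q = 0.01328  (c) BW = 2.055e+04 Hz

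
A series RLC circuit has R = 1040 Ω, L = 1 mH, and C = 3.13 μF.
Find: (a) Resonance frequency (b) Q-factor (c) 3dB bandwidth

Step 1 — Resonance condition Im(Z)=0 gives ω₀ = 1/√(LC).
Step 2 — ω₀ = 1/√(0.001·3.13e-06) = 1.787e+04 rad/s.
Step 3 — f₀ = ω₀/(2π) = 2845 Hz.
Step 4 — Series Q: Q = ω₀L/R = 1.787e+04·0.001/1040 = 0.01719.
Step 5 — 3dB bandwidth: Δω = ω₀/Q = 1.04e+06 rad/s; BW = Δω/(2π) = 1.655e+05 Hz.

(a) f₀ = 2845 Hz  (b) Q = 0.01719  (c) BW = 1.655e+05 Hz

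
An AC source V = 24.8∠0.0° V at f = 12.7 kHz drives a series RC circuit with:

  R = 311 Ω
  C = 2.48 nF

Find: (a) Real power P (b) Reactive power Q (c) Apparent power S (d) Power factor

Step 1 — Angular frequency: ω = 2π·f = 2π·1.27e+04 = 7.98e+04 rad/s.
Step 2 — Component impedances:
  R: Z = R = 311 Ω
  C: Z = 1/(jωC) = -j/(ω·C) = 0 - j5053 Ω
Step 3 — Series combination: Z_total = R + C = 311 - j5053 Ω = 5063∠-86.5° Ω.
Step 4 — Source phasor: V = 24.8∠0.0° V = 24.8 V.
Step 5 — Current: I = V / Z = 0.0003009 + j0.004889 A = 0.004899∠86.5° A.
Step 6 — Complex power: S = V·I* = 0.007463 - j0.1213 VA.
Step 7 — Real power: P = Re(S) = 0.007463 W.
Step 8 — Reactive power: Q = Im(S) = -0.1213 VAR.
Step 9 — Apparent power: |S| = 0.1215 VA.
Step 10 — Power factor: PF = P/|S| = 0.06143 (leading).

(a) P = 0.007463 W  (b) Q = -0.1213 VAR  (c) S = 0.1215 VA  (d) PF = 0.06143 (leading)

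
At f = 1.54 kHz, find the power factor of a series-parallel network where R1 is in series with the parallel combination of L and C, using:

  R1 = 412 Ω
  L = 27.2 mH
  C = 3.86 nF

Step 1 — Angular frequency: ω = 2π·f = 2π·1540 = 9676 rad/s.
Step 2 — Component impedances:
  R1: Z = R = 412 Ω
  L: Z = jωL = j·9676·0.0272 = 0 + j263.2 Ω
  C: Z = 1/(jωC) = -j/(ω·C) = 0 - j2.677e+04 Ω
Step 3 — Parallel branch: L || C = 1/(1/L + 1/C) = 0 + j265.8 Ω.
Step 4 — Series with R1: Z_total = R1 + (L || C) = 412 + j265.8 Ω = 490.3∠32.8° Ω.
Step 5 — Power factor: PF = cos(φ) = Re(Z)/|Z| = 412/490.3 = 0.8403.
Step 6 — Type: Im(Z) = 265.8 ⇒ lagging (phase φ = 32.8°).

PF = 0.8403 (lagging, φ = 32.8°)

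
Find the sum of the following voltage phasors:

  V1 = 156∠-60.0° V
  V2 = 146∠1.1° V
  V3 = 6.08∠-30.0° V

Step 1 — Convert each phasor to rectangular form:
  V1 = 156·(cos(-60.0°) + j·sin(-60.0°)) = 78 - j135.1 V
  V2 = 146·(cos(1.1°) + j·sin(1.1°)) = 146 + j2.803 V
  V3 = 6.08·(cos(-30.0°) + j·sin(-30.0°)) = 5.265 - j3.04 V
Step 2 — Sum components: V_total = 229.2 - j135.3 V.
Step 3 — Convert to polar: |V_total| = 266.2 V, ∠V_total = -30.6°.

V_total = 266.2∠-30.6° V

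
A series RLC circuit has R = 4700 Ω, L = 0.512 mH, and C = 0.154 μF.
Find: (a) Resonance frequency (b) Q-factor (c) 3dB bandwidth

Step 1 — Resonance condition Im(Z)=0 gives ω₀ = 1/√(LC).
Step 2 — ω₀ = 1/√(0.000512·1.54e-07) = 1.126e+05 rad/s.
Step 3 — f₀ = ω₀/(2π) = 1.792e+04 Hz.
Step 4 — Series Q: Q = ω₀L/R = 1.126e+05·0.000512/4700 = 0.01227.
Step 5 — 3dB bandwidth: Δω = ω₀/Q = 9.18e+06 rad/s; BW = Δω/(2π) = 1.461e+06 Hz.

(a) f₀ = 1.792e+04 Hz  (b) Q = 0.01227  (c) BW = 1.461e+06 Hz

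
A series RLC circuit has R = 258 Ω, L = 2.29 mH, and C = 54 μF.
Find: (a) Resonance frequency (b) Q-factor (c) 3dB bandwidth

Step 1 — Resonance: ω₀ = 1/√(LC) = 1/√(0.00229·5.4e-05) = 2844 rad/s.
Step 2 — f₀ = ω₀/(2π) = 452.6 Hz.
Step 3 — Series Q: Q = ω₀L/R = 2844·0.00229/258 = 0.02524.
Step 4 — Bandwidth: Δω = ω₀/Q = 1.127e+05 rad/s; BW = Δω/(2π) = 1.793e+04 Hz.

(a) f₀ = 452.6 Hz  (b) Q = 0.02524  (c) BW = 1.793e+04 Hz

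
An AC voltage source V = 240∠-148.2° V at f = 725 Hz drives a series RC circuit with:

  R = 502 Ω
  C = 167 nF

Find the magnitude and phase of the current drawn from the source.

Step 1 — Angular frequency: ω = 2π·f = 2π·725 = 4555 rad/s.
Step 2 — Component impedances:
  R: Z = R = 502 Ω
  C: Z = 1/(jωC) = -j/(ω·C) = 0 - j1315 Ω
Step 3 — Series combination: Z_total = R + C = 502 - j1315 Ω = 1407∠-69.1° Ω.
Step 4 — Source phasor: V = 240∠-148.2° V = -204 - j126.5 V.
Step 5 — Ohm's law: I = V / Z_total = (-204 - j126.5) / (502 - j1315) = 0.03225 - j0.1675 A.
Step 6 — Convert to polar: |I| = 0.1706 A, ∠I = -79.1°.

I = 0.1706∠-79.1° A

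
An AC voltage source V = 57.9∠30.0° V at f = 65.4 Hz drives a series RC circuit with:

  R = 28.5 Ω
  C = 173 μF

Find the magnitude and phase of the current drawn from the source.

Step 1 — Angular frequency: ω = 2π·f = 2π·65.4 = 410.9 rad/s.
Step 2 — Component impedances:
  R: Z = R = 28.5 Ω
  C: Z = 1/(jωC) = -j/(ω·C) = 0 - j14.07 Ω
Step 3 — Series combination: Z_total = R + C = 28.5 - j14.07 Ω = 31.78∠-26.3° Ω.
Step 4 — Source phasor: V = 57.9∠30.0° V = 50.14 + j28.95 V.
Step 5 — Ohm's law: I = V / Z_total = (50.14 + j28.95) / (28.5 - j14.07) = 1.012 + j1.515 A.
Step 6 — Convert to polar: |I| = 1.822 A, ∠I = 56.3°.

I = 1.822∠56.3° A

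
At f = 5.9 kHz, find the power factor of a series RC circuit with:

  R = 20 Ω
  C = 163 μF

Step 1 — Angular frequency: ω = 2π·f = 2π·5900 = 3.707e+04 rad/s.
Step 2 — Component impedances:
  R: Z = R = 20 Ω
  C: Z = 1/(jωC) = -j/(ω·C) = 0 - j0.1655 Ω
Step 3 — Series combination: Z_total = R + C = 20 - j0.1655 Ω = 20∠-0.5° Ω.
Step 4 — Power factor: PF = cos(φ) = Re(Z)/|Z| = 20/20 = 1.
Step 5 — Type: Im(Z) = -0.1655 ⇒ leading (phase φ = -0.5°).

PF = 1 (leading, φ = -0.5°)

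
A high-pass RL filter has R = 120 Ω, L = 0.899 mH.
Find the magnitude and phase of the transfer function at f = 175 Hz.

Step 1 — Angular frequency: ω = 2π·175 = 1100 rad/s.
Step 2 — Transfer function: H(jω) = jωL/(R + jωL).
Step 3 — Numerator jωL = j·0.9885; denominator R + jωL = 120 + j0.9885.
Step 4 — H = 6.785e-05 + j0.008237.
Step 5 — Magnitude: |H| = 0.008237 (-41.7 dB); phase: φ = 89.5°.

|H| = 0.008237 (-41.7 dB), φ = 89.5°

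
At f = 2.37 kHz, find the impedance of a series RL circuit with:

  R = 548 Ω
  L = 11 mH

Step 1 — Angular frequency: ω = 2π·f = 2π·2370 = 1.489e+04 rad/s.
Step 2 — Component impedances:
  R: Z = R = 548 Ω
  L: Z = jωL = j·1.489e+04·0.011 = 0 + j163.8 Ω
Step 3 — Series combination: Z_total = R + L = 548 + j163.8 Ω = 572∠16.6° Ω.

Z = 548 + j163.8 Ω = 572∠16.6° Ω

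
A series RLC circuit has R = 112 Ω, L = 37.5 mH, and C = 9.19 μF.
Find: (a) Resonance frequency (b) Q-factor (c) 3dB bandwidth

Step 1 — Resonance condition Im(Z)=0 gives ω₀ = 1/√(LC).
Step 2 — ω₀ = 1/√(0.0375·9.19e-06) = 1703 rad/s.
Step 3 — f₀ = ω₀/(2π) = 271.1 Hz.
Step 4 — Series Q: Q = ω₀L/R = 1703·0.0375/112 = 0.5703.
Step 5 — 3dB bandwidth: Δω = ω₀/Q = 2987 rad/s; BW = Δω/(2π) = 475.3 Hz.

(a) f₀ = 271.1 Hz  (b) Q = 0.5703  (c) BW = 475.3 Hz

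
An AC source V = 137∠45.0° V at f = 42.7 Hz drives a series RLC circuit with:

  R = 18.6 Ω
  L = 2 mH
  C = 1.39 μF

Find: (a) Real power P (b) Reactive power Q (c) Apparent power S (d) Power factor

Step 1 — Angular frequency: ω = 2π·f = 2π·42.7 = 268.3 rad/s.
Step 2 — Component impedances:
  R: Z = R = 18.6 Ω
  L: Z = jωL = j·268.3·0.002 = 0 + j0.5366 Ω
  C: Z = 1/(jωC) = -j/(ω·C) = 0 - j2681 Ω
Step 3 — Series combination: Z_total = R + L + C = 18.6 - j2681 Ω = 2681∠-89.6° Ω.
Step 4 — Source phasor: V = 137∠45.0° V = 96.87 + j96.87 V.
Step 5 — Current: I = V / Z = -0.03588 + j0.03638 A = 0.0511∠134.6° A.
Step 6 — Complex power: S = V·I* = 0.04857 - j7.001 VA.
Step 7 — Real power: P = Re(S) = 0.04857 W.
Step 8 — Reactive power: Q = Im(S) = -7.001 VAR.
Step 9 — Apparent power: |S| = 7.001 VA.
Step 10 — Power factor: PF = P/|S| = 0.006938 (leading).

(a) P = 0.04857 W  (b) Q = -7.001 VAR  (c) S = 7.001 VA  (d) PF = 0.006938 (leading)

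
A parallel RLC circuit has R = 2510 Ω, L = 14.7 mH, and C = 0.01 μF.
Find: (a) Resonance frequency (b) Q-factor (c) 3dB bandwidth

Step 1 — Resonance: ω₀ = 1/√(LC) = 1/√(0.0147·1e-08) = 8.248e+04 rad/s.
Step 2 — f₀ = ω₀/(2π) = 1.313e+04 Hz.
Step 3 — Parallel Q: Q = R/(ω₀L) = 2510/(8.248e+04·0.0147) = 2.07.
Step 4 — Bandwidth: Δω = ω₀/Q = 3.984e+04 rad/s; BW = Δω/(2π) = 6341 Hz.

(a) f₀ = 1.313e+04 Hz  (b) Q = 2.07  (c) BW = 6341 Hz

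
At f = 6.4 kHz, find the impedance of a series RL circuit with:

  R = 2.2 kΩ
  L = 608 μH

Step 1 — Angular frequency: ω = 2π·f = 2π·6400 = 4.021e+04 rad/s.
Step 2 — Component impedances:
  R: Z = R = 2200 Ω
  L: Z = jωL = j·4.021e+04·0.000608 = 0 + j24.45 Ω
Step 3 — Series combination: Z_total = R + L = 2200 + j24.45 Ω = 2200∠0.6° Ω.

Z = 2200 + j24.45 Ω = 2200∠0.6° Ω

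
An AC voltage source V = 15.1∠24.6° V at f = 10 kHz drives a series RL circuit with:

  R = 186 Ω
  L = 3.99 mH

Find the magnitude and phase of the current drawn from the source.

Step 1 — Angular frequency: ω = 2π·f = 2π·1e+04 = 6.283e+04 rad/s.
Step 2 — Component impedances:
  R: Z = R = 186 Ω
  L: Z = jωL = j·6.283e+04·0.00399 = 0 + j250.7 Ω
Step 3 — Series combination: Z_total = R + L = 186 + j250.7 Ω = 312.2∠53.4° Ω.
Step 4 — Source phasor: V = 15.1∠24.6° V = 13.73 + j6.286 V.
Step 5 — Ohm's law: I = V / Z_total = (13.73 + j6.286) / (186 + j250.7) = 0.04238 - j0.02332 A.
Step 6 — Convert to polar: |I| = 0.04837 A, ∠I = -28.8°.

I = 0.04837∠-28.8° A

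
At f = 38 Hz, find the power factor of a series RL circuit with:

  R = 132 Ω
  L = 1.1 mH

Step 1 — Angular frequency: ω = 2π·f = 2π·38 = 238.8 rad/s.
Step 2 — Component impedances:
  R: Z = R = 132 Ω
  L: Z = jωL = j·238.8·0.0011 = 0 + j0.2626 Ω
Step 3 — Series combination: Z_total = R + L = 132 + j0.2626 Ω = 132∠0.1° Ω.
Step 4 — Power factor: PF = cos(φ) = Re(Z)/|Z| = 132/132 = 1.
Step 5 — Type: Im(Z) = 0.2626 ⇒ lagging (phase φ = 0.1°).

PF = 1 (lagging, φ = 0.1°)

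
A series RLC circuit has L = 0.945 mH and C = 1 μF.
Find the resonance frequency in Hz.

Step 1 — Resonance condition Im(Z)=0 gives ω₀ = 1/√(LC).
Step 2 — ω₀ = 1/√(0.000945·1e-06) = 3.253e+04 rad/s.
Step 3 — f₀ = ω₀/(2π) = 5177 Hz.

f₀ = 5177 Hz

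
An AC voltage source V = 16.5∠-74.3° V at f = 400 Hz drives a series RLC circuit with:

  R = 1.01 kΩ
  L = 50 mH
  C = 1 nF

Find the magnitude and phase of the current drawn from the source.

Step 1 — Angular frequency: ω = 2π·f = 2π·400 = 2513 rad/s.
Step 2 — Component impedances:
  R: Z = R = 1010 Ω
  L: Z = jωL = j·2513·0.05 = 0 + j125.7 Ω
  C: Z = 1/(jωC) = -j/(ω·C) = 0 - j3.979e+05 Ω
Step 3 — Series combination: Z_total = R + L + C = 1010 - j3.978e+05 Ω = 3.978e+05∠-89.9° Ω.
Step 4 — Source phasor: V = 16.5∠-74.3° V = 4.465 - j15.88 V.
Step 5 — Ohm's law: I = V / Z_total = (4.465 - j15.88) / (1010 - j3.978e+05) = 3.996e-05 + j1.112e-05 A.
Step 6 — Convert to polar: |I| = 4.148e-05 A, ∠I = 15.6°.

I = 4.148e-05∠15.6° A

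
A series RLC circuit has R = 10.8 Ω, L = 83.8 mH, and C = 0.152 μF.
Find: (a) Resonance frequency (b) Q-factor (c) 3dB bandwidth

Step 1 — Resonance: ω₀ = 1/√(LC) = 1/√(0.0838·1.52e-07) = 8860 rad/s.
Step 2 — f₀ = ω₀/(2π) = 1410 Hz.
Step 3 — Series Q: Q = ω₀L/R = 8860·0.0838/10.8 = 68.75.
Step 4 — Bandwidth: Δω = ω₀/Q = 128.9 rad/s; BW = Δω/(2π) = 20.51 Hz.

(a) f₀ = 1410 Hz  (b) Q = 68.75  (c) BW = 20.51 Hz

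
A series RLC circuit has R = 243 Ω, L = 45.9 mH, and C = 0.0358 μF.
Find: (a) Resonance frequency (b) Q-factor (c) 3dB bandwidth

Step 1 — Resonance: ω₀ = 1/√(LC) = 1/√(0.0459·3.58e-08) = 2.467e+04 rad/s.
Step 2 — f₀ = ω₀/(2π) = 3926 Hz.
Step 3 — Series Q: Q = ω₀L/R = 2.467e+04·0.0459/243 = 4.66.
Step 4 — Bandwidth: Δω = ω₀/Q = 5294 rad/s; BW = Δω/(2π) = 842.6 Hz.

(a) f₀ = 3926 Hz  (b) Q = 4.66  (c) BW = 842.6 Hz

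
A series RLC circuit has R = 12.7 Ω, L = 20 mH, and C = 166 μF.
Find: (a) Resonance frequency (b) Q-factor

Step 1 — Resonance condition Im(Z)=0 gives ω₀ = 1/√(LC).
Step 2 — ω₀ = 1/√(0.02·0.000166) = 548.8 rad/s.
Step 3 — f₀ = ω₀/(2π) = 87.35 Hz.
Step 4 — Series Q: Q = ω₀L/R = 548.8·0.02/12.7 = 0.8643.

(a) f₀ = 87.35 Hz  (b) Q = 0.8643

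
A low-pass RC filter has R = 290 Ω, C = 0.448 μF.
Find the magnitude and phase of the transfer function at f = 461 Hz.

Step 1 — Angular frequency: ω = 2π·461 = 2897 rad/s.
Step 2 — Transfer function: H(jω) = 1/(1 + jωRC).
Step 3 — Denominator: 1 + jωRC = 1 + j·2897·290·4.48e-07 = 1 + j0.3763.
Step 4 — H = 0.876 - j0.3296.
Step 5 — Magnitude: |H| = 0.9359 (-0.6 dB); phase: φ = -20.6°.

|H| = 0.9359 (-0.6 dB), φ = -20.6°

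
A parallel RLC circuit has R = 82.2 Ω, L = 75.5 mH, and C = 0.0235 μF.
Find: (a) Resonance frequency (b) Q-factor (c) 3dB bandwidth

Step 1 — Resonance: ω₀ = 1/√(LC) = 1/√(0.0755·2.35e-08) = 2.374e+04 rad/s.
Step 2 — f₀ = ω₀/(2π) = 3778 Hz.
Step 3 — Parallel Q: Q = R/(ω₀L) = 82.2/(2.374e+04·0.0755) = 0.04586.
Step 4 — Bandwidth: Δω = ω₀/Q = 5.177e+05 rad/s; BW = Δω/(2π) = 8.239e+04 Hz.

(a) f₀ = 3778 Hz  (b) Q = 0.04586  (c) BW = 8.239e+04 Hz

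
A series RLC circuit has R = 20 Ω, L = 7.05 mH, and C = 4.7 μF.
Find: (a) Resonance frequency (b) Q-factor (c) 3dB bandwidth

Step 1 — Resonance condition Im(Z)=0 gives ω₀ = 1/√(LC).
Step 2 — ω₀ = 1/√(0.00705·4.7e-06) = 5494 rad/s.
Step 3 — f₀ = ω₀/(2π) = 874.3 Hz.
Step 4 — Series Q: Q = ω₀L/R = 5494·0.00705/20 = 1.936.
Step 5 — 3dB bandwidth: Δω = ω₀/Q = 2837 rad/s; BW = Δω/(2π) = 451.5 Hz.

(a) f₀ = 874.3 Hz  (b) Q = 1.936  (c) BW = 451.5 Hz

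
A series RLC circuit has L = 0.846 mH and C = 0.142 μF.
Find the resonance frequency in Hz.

Step 1 — Resonance condition Im(Z)=0 gives ω₀ = 1/√(LC).
Step 2 — ω₀ = 1/√(0.000846·1.42e-07) = 9.124e+04 rad/s.
Step 3 — f₀ = ω₀/(2π) = 1.452e+04 Hz.

f₀ = 1.452e+04 Hz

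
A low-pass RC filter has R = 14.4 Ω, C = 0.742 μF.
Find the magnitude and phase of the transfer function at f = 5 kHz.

Step 1 — Angular frequency: ω = 2π·5000 = 3.142e+04 rad/s.
Step 2 — Transfer function: H(jω) = 1/(1 + jωRC).
Step 3 — Denominator: 1 + jωRC = 1 + j·3.142e+04·14.4·7.42e-07 = 1 + j0.3357.
Step 4 — H = 0.8987 - j0.3017.
Step 5 — Magnitude: |H| = 0.948 (-0.5 dB); phase: φ = -18.6°.

|H| = 0.948 (-0.5 dB), φ = -18.6°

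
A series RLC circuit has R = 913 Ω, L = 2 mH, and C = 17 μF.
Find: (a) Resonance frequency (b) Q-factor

Step 1 — Resonance condition Im(Z)=0 gives ω₀ = 1/√(LC).
Step 2 — ω₀ = 1/√(0.002·1.7e-05) = 5423 rad/s.
Step 3 — f₀ = ω₀/(2π) = 863.1 Hz.
Step 4 — Series Q: Q = ω₀L/R = 5423·0.002/913 = 0.01188.

(a) f₀ = 863.1 Hz  (b) Q = 0.01188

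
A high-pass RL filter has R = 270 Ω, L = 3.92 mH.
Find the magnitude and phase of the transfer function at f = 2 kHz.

Step 1 — Angular frequency: ω = 2π·2000 = 1.257e+04 rad/s.
Step 2 — Transfer function: H(jω) = jωL/(R + jωL).
Step 3 — Numerator jωL = j·49.26; denominator R + jωL = 270 + j49.26.
Step 4 — H = 0.03221 + j0.1766.
Step 5 — Magnitude: |H| = 0.1795 (-14.9 dB); phase: φ = 79.7°.

|H| = 0.1795 (-14.9 dB), φ = 79.7°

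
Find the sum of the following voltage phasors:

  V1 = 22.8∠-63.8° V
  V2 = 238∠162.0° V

Step 1 — Convert each phasor to rectangular form:
  V1 = 22.8·(cos(-63.8°) + j·sin(-63.8°)) = 10.07 - j20.46 V
  V2 = 238·(cos(162.0°) + j·sin(162.0°)) = -226.4 + j73.55 V
Step 2 — Sum components: V_total = -216.3 + j53.09 V.
Step 3 — Convert to polar: |V_total| = 222.7 V, ∠V_total = 166.2°.

V_total = 222.7∠166.2° V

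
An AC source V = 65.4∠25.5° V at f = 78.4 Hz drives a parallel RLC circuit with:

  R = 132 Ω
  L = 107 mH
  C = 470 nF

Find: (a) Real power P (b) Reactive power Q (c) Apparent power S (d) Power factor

Step 1 — Angular frequency: ω = 2π·f = 2π·78.4 = 492.6 rad/s.
Step 2 — Component impedances:
  R: Z = R = 132 Ω
  L: Z = jωL = j·492.6·0.107 = 0 + j52.71 Ω
  C: Z = 1/(jωC) = -j/(ω·C) = 0 - j4319 Ω
Step 3 — Parallel combination: 1/Z_total = 1/R + 1/L + 1/C; Z_total = 18.54 + j45.86 Ω = 49.47∠68.0° Ω.
Step 4 — Source phasor: V = 65.4∠25.5° V = 59.03 + j28.16 V.
Step 5 — Current: I = V / Z = 0.9748 - j0.893 A = 1.322∠-42.5° A.
Step 6 — Complex power: S = V·I* = 32.4 + j80.16 VA.
Step 7 — Real power: P = Re(S) = 32.4 W.
Step 8 — Reactive power: Q = Im(S) = 80.16 VAR.
Step 9 — Apparent power: |S| = 86.46 VA.
Step 10 — Power factor: PF = P/|S| = 0.3748 (lagging).

(a) P = 32.4 W  (b) Q = 80.16 VAR  (c) S = 86.46 VA  (d) PF = 0.3748 (lagging)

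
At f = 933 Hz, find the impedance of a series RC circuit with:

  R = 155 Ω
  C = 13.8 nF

Step 1 — Angular frequency: ω = 2π·f = 2π·933 = 5862 rad/s.
Step 2 — Component impedances:
  R: Z = R = 155 Ω
  C: Z = 1/(jωC) = -j/(ω·C) = 0 - j1.236e+04 Ω
Step 3 — Series combination: Z_total = R + C = 155 - j1.236e+04 Ω = 1.236e+04∠-89.3° Ω.

Z = 155 - j1.236e+04 Ω = 1.236e+04∠-89.3° Ω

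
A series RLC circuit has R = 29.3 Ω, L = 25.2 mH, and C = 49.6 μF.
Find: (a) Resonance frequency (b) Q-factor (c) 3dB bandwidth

Step 1 — Resonance: ω₀ = 1/√(LC) = 1/√(0.0252·4.96e-05) = 894.5 rad/s.
Step 2 — f₀ = ω₀/(2π) = 142.4 Hz.
Step 3 — Series Q: Q = ω₀L/R = 894.5·0.0252/29.3 = 0.7693.
Step 4 — Bandwidth: Δω = ω₀/Q = 1163 rad/s; BW = Δω/(2π) = 185 Hz.

(a) f₀ = 142.4 Hz  (b) Q = 0.7693  (c) BW = 185 Hz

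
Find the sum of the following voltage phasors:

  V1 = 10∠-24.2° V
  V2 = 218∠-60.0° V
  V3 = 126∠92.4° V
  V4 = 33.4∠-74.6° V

Step 1 — Convert each phasor to rectangular form:
  V1 = 10·(cos(-24.2°) + j·sin(-24.2°)) = 9.121 - j4.099 V
  V2 = 218·(cos(-60.0°) + j·sin(-60.0°)) = 109 - j188.8 V
  V3 = 126·(cos(92.4°) + j·sin(92.4°)) = -5.276 + j125.9 V
  V4 = 33.4·(cos(-74.6°) + j·sin(-74.6°)) = 8.87 - j32.2 V
Step 2 — Sum components: V_total = 121.7 - j99.2 V.
Step 3 — Convert to polar: |V_total| = 157 V, ∠V_total = -39.2°.

V_total = 157∠-39.2° V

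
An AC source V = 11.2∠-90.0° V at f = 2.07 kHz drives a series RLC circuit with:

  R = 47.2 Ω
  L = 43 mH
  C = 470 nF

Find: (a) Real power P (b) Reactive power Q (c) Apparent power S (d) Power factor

Step 1 — Angular frequency: ω = 2π·f = 2π·2070 = 1.301e+04 rad/s.
Step 2 — Component impedances:
  R: Z = R = 47.2 Ω
  L: Z = jωL = j·1.301e+04·0.043 = 0 + j559.3 Ω
  C: Z = 1/(jωC) = -j/(ω·C) = 0 - j163.6 Ω
Step 3 — Series combination: Z_total = R + L + C = 47.2 + j395.7 Ω = 398.5∠83.2° Ω.
Step 4 — Source phasor: V = 11.2∠-90.0° V = 0 - j11.2 V.
Step 5 — Current: I = V / Z = -0.02791 - j0.003329 A = 0.02811∠-173.2° A.
Step 6 — Complex power: S = V·I* = 0.03729 + j0.3126 VA.
Step 7 — Real power: P = Re(S) = 0.03729 W.
Step 8 — Reactive power: Q = Im(S) = 0.3126 VAR.
Step 9 — Apparent power: |S| = 0.3148 VA.
Step 10 — Power factor: PF = P/|S| = 0.1184 (lagging).

(a) P = 0.03729 W  (b) Q = 0.3126 VAR  (c) S = 0.3148 VA  (d) PF = 0.1184 (lagging)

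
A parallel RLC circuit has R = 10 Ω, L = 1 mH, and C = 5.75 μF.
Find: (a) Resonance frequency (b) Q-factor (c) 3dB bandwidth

Step 1 — Resonance: ω₀ = 1/√(LC) = 1/√(0.001·5.75e-06) = 1.319e+04 rad/s.
Step 2 — f₀ = ω₀/(2π) = 2099 Hz.
Step 3 — Parallel Q: Q = R/(ω₀L) = 10/(1.319e+04·0.001) = 0.7583.
Step 4 — Bandwidth: Δω = ω₀/Q = 1.739e+04 rad/s; BW = Δω/(2π) = 2768 Hz.

(a) f₀ = 2099 Hz  (b) Q = 0.7583  (c) BW = 2768 Hz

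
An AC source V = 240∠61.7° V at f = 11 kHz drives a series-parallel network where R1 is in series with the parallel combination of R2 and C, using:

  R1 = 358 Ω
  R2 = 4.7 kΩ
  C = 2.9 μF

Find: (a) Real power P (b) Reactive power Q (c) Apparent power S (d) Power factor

Step 1 — Angular frequency: ω = 2π·f = 2π·1.1e+04 = 6.912e+04 rad/s.
Step 2 — Component impedances:
  R1: Z = R = 358 Ω
  R2: Z = R = 4700 Ω
  C: Z = 1/(jωC) = -j/(ω·C) = 0 - j4.989 Ω
Step 3 — Parallel branch: R2 || C = 1/(1/R2 + 1/C) = 0.005296 - j4.989 Ω.
Step 4 — Series with R1: Z_total = R1 + (R2 || C) = 358 - j4.989 Ω = 358∠-0.8° Ω.
Step 5 — Source phasor: V = 240∠61.7° V = 113.8 + j211.3 V.
Step 6 — Current: I = V / Z = 0.3095 + j0.5946 A = 0.6703∠62.5° A.
Step 7 — Complex power: S = V·I* = 160.9 - j2.242 VA.
Step 8 — Real power: P = Re(S) = 160.9 W.
Step 9 — Reactive power: Q = Im(S) = -2.242 VAR.
Step 10 — Apparent power: |S| = 160.9 VA.
Step 11 — Power factor: PF = P/|S| = 0.9999 (leading).

(a) P = 160.9 W  (b) Q = -2.242 VAR  (c) S = 160.9 VA  (d) PF = 0.9999 (leading)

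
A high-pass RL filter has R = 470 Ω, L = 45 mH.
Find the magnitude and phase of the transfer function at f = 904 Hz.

Step 1 — Angular frequency: ω = 2π·904 = 5680 rad/s.
Step 2 — Transfer function: H(jω) = jωL/(R + jωL).
Step 3 — Numerator jωL = j·255.6; denominator R + jωL = 470 + j255.6.
Step 4 — H = 0.2282 + j0.4197.
Step 5 — Magnitude: |H| = 0.4778 (-6.4 dB); phase: φ = 61.5°.

|H| = 0.4778 (-6.4 dB), φ = 61.5°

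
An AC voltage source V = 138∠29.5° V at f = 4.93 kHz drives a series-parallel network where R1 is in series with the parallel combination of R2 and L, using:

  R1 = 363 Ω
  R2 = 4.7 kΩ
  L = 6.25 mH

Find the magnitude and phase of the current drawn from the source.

Step 1 — Angular frequency: ω = 2π·f = 2π·4930 = 3.098e+04 rad/s.
Step 2 — Component impedances:
  R1: Z = R = 363 Ω
  R2: Z = R = 4700 Ω
  L: Z = jωL = j·3.098e+04·0.00625 = 0 + j193.6 Ω
Step 3 — Parallel branch: R2 || L = 1/(1/R2 + 1/L) = 7.961 + j193.3 Ω.
Step 4 — Series with R1: Z_total = R1 + (R2 || L) = 371 + j193.3 Ω = 418.3∠27.5° Ω.
Step 5 — Source phasor: V = 138∠29.5° V = 120.1 + j67.95 V.
Step 6 — Ohm's law: I = V / Z_total = (120.1 + j67.95) / (371 + j193.3) = 0.3297 + j0.0114 A.
Step 7 — Convert to polar: |I| = 0.3299 A, ∠I = 2.0°.

I = 0.3299∠2.0° A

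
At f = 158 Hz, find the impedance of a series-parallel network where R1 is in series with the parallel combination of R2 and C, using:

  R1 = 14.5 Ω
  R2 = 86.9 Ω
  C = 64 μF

Step 1 — Angular frequency: ω = 2π·f = 2π·158 = 992.7 rad/s.
Step 2 — Component impedances:
  R1: Z = R = 14.5 Ω
  R2: Z = R = 86.9 Ω
  C: Z = 1/(jωC) = -j/(ω·C) = 0 - j15.74 Ω
Step 3 — Parallel branch: R2 || C = 1/(1/R2 + 1/C) = 2.76 - j15.24 Ω.
Step 4 — Series with R1: Z_total = R1 + (R2 || C) = 17.26 - j15.24 Ω = 23.02∠-41.4° Ω.

Z = 17.26 - j15.24 Ω = 23.02∠-41.4° Ω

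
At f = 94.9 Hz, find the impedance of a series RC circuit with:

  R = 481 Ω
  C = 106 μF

Step 1 — Angular frequency: ω = 2π·f = 2π·94.9 = 596.3 rad/s.
Step 2 — Component impedances:
  R: Z = R = 481 Ω
  C: Z = 1/(jωC) = -j/(ω·C) = 0 - j15.82 Ω
Step 3 — Series combination: Z_total = R + C = 481 - j15.82 Ω = 481.3∠-1.9° Ω.

Z = 481 - j15.82 Ω = 481.3∠-1.9° Ω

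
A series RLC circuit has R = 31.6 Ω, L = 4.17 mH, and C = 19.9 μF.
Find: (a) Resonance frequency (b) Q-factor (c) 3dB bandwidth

Step 1 — Resonance condition Im(Z)=0 gives ω₀ = 1/√(LC).
Step 2 — ω₀ = 1/√(0.00417·1.99e-05) = 3471 rad/s.
Step 3 — f₀ = ω₀/(2π) = 552.5 Hz.
Step 4 — Series Q: Q = ω₀L/R = 3471·0.00417/31.6 = 0.4581.
Step 5 — 3dB bandwidth: Δω = ω₀/Q = 7578 rad/s; BW = Δω/(2π) = 1206 Hz.

(a) f₀ = 552.5 Hz  (b) Q = 0.4581  (c) BW = 1206 Hz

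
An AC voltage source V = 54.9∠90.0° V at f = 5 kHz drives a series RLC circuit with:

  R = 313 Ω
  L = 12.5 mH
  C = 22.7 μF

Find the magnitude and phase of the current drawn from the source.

Step 1 — Angular frequency: ω = 2π·f = 2π·5000 = 3.142e+04 rad/s.
Step 2 — Component impedances:
  R: Z = R = 313 Ω
  L: Z = jωL = j·3.142e+04·0.0125 = 0 + j392.7 Ω
  C: Z = 1/(jωC) = -j/(ω·C) = 0 - j1.402 Ω
Step 3 — Series combination: Z_total = R + L + C = 313 + j391.3 Ω = 501.1∠51.3° Ω.
Step 4 — Source phasor: V = 54.9∠90.0° V = 0 + j54.9 V.
Step 5 — Ohm's law: I = V / Z_total = (0 + j54.9) / (313 + j391.3) = 0.08556 + j0.06844 A.
Step 6 — Convert to polar: |I| = 0.1096 A, ∠I = 38.7°.

I = 0.1096∠38.7° A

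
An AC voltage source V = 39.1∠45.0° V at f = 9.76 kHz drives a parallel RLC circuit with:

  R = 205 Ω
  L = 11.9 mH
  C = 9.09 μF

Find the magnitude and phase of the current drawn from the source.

Step 1 — Angular frequency: ω = 2π·f = 2π·9760 = 6.132e+04 rad/s.
Step 2 — Component impedances:
  R: Z = R = 205 Ω
  L: Z = jωL = j·6.132e+04·0.0119 = 0 + j729.8 Ω
  C: Z = 1/(jωC) = -j/(ω·C) = 0 - j1.794 Ω
Step 3 — Parallel combination: 1/Z_total = 1/R + 1/L + 1/C; Z_total = 0.01577 - j1.798 Ω = 1.798∠-89.5° Ω.
Step 4 — Source phasor: V = 39.1∠45.0° V = 27.65 + j27.65 V.
Step 5 — Ohm's law: I = V / Z_total = (27.65 + j27.65) / (0.01577 - j1.798) = -15.24 + j15.51 A.
Step 6 — Convert to polar: |I| = 21.74 A, ∠I = 134.5°.

I = 21.74∠134.5° A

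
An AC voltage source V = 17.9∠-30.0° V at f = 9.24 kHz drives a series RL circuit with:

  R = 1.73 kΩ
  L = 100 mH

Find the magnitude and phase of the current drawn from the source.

Step 1 — Angular frequency: ω = 2π·f = 2π·9240 = 5.806e+04 rad/s.
Step 2 — Component impedances:
  R: Z = R = 1730 Ω
  L: Z = jωL = j·5.806e+04·0.1 = 0 + j5806 Ω
Step 3 — Series combination: Z_total = R + L = 1730 + j5806 Ω = 6058∠73.4° Ω.
Step 4 — Source phasor: V = 17.9∠-30.0° V = 15.5 - j8.95 V.
Step 5 — Ohm's law: I = V / Z_total = (15.5 - j8.95) / (1730 + j5806) = -0.0006851 - j0.002874 A.
Step 6 — Convert to polar: |I| = 0.002955 A, ∠I = -103.4°.

I = 0.002955∠-103.4° A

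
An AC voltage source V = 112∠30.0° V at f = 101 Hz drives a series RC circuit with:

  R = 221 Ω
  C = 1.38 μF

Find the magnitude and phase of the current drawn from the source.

Step 1 — Angular frequency: ω = 2π·f = 2π·101 = 634.6 rad/s.
Step 2 — Component impedances:
  R: Z = R = 221 Ω
  C: Z = 1/(jωC) = -j/(ω·C) = 0 - j1142 Ω
Step 3 — Series combination: Z_total = R + C = 221 - j1142 Ω = 1163∠-79.0° Ω.
Step 4 — Source phasor: V = 112∠30.0° V = 96.99 + j56 V.
Step 5 — Ohm's law: I = V / Z_total = (96.99 + j56) / (221 - j1142) = -0.03142 + j0.09103 A.
Step 6 — Convert to polar: |I| = 0.0963 A, ∠I = 109.0°.

I = 0.0963∠109.0° A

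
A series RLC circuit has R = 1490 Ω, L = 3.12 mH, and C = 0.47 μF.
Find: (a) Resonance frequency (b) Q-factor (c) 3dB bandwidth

Step 1 — Resonance condition Im(Z)=0 gives ω₀ = 1/√(LC).
Step 2 — ω₀ = 1/√(0.00312·4.7e-07) = 2.611e+04 rad/s.
Step 3 — f₀ = ω₀/(2π) = 4156 Hz.
Step 4 — Series Q: Q = ω₀L/R = 2.611e+04·0.00312/1490 = 0.05468.
Step 5 — 3dB bandwidth: Δω = ω₀/Q = 4.776e+05 rad/s; BW = Δω/(2π) = 7.601e+04 Hz.

(a) f₀ = 4156 Hz  (b) Q = 0.05468  (c) BW = 7.601e+04 Hz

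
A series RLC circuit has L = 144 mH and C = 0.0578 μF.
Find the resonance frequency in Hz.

Step 1 — Resonance condition Im(Z)=0 gives ω₀ = 1/√(LC).
Step 2 — ω₀ = 1/√(0.144·5.78e-08) = 1.096e+04 rad/s.
Step 3 — f₀ = ω₀/(2π) = 1745 Hz.

f₀ = 1745 Hz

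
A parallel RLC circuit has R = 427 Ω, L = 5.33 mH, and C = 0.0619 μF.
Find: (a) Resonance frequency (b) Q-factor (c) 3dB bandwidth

Step 1 — Resonance: ω₀ = 1/√(LC) = 1/√(0.00533·6.19e-08) = 5.505e+04 rad/s.
Step 2 — f₀ = ω₀/(2π) = 8762 Hz.
Step 3 — Parallel Q: Q = R/(ω₀L) = 427/(5.505e+04·0.00533) = 1.455.
Step 4 — Bandwidth: Δω = ω₀/Q = 3.783e+04 rad/s; BW = Δω/(2π) = 6021 Hz.

(a) f₀ = 8762 Hz  (b) Q = 1.455  (c) BW = 6021 Hz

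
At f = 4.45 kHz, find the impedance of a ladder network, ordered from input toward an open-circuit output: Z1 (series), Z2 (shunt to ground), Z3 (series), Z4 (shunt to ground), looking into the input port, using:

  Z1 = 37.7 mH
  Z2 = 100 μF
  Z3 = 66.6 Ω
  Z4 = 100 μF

Step 1 — Angular frequency: ω = 2π·f = 2π·4450 = 2.796e+04 rad/s.
Step 2 — Component impedances:
  Z1: Z = jωL = j·2.796e+04·0.0377 = 0 + j1054 Ω
  Z2: Z = 1/(jωC) = -j/(ω·C) = 0 - j0.3577 Ω
  Z3: Z = R = 66.6 Ω
  Z4: Z = 1/(jωC) = -j/(ω·C) = 0 - j0.3577 Ω
Step 3 — Ladder network (open output): work backward from the far end, alternating series and parallel combinations. Z_in = 0.00192 + j1054 Ω = 1054∠90.0° Ω.

Z = 0.00192 + j1054 Ω = 1054∠90.0° Ω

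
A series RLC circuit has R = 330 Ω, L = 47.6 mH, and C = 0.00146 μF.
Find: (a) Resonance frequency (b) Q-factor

Step 1 — Resonance condition Im(Z)=0 gives ω₀ = 1/√(LC).
Step 2 — ω₀ = 1/√(0.0476·1.46e-09) = 1.2e+05 rad/s.
Step 3 — f₀ = ω₀/(2π) = 1.909e+04 Hz.
Step 4 — Series Q: Q = ω₀L/R = 1.2e+05·0.0476/330 = 17.3.

(a) f₀ = 1.909e+04 Hz  (b) Q = 17.3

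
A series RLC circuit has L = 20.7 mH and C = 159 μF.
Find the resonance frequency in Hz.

Step 1 — Resonance condition Im(Z)=0 gives ω₀ = 1/√(LC).
Step 2 — ω₀ = 1/√(0.0207·0.000159) = 551.2 rad/s.
Step 3 — f₀ = ω₀/(2π) = 87.73 Hz.

f₀ = 87.73 Hz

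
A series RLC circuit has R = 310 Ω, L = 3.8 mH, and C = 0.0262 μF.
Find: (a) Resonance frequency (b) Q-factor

Step 1 — Resonance condition Im(Z)=0 gives ω₀ = 1/√(LC).
Step 2 — ω₀ = 1/√(0.0038·2.62e-08) = 1.002e+05 rad/s.
Step 3 — f₀ = ω₀/(2π) = 1.595e+04 Hz.
Step 4 — Series Q: Q = ω₀L/R = 1.002e+05·0.0038/310 = 1.229.

(a) f₀ = 1.595e+04 Hz  (b) Q = 1.229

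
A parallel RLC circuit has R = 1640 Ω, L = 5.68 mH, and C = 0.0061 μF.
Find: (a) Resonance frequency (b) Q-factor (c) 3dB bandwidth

Step 1 — Resonance: ω₀ = 1/√(LC) = 1/√(0.00568·6.1e-09) = 1.699e+05 rad/s.
Step 2 — f₀ = ω₀/(2π) = 2.704e+04 Hz.
Step 3 — Parallel Q: Q = R/(ω₀L) = 1640/(1.699e+05·0.00568) = 1.7.
Step 4 — Bandwidth: Δω = ω₀/Q = 9.996e+04 rad/s; BW = Δω/(2π) = 1.591e+04 Hz.

(a) f₀ = 2.704e+04 Hz  (b) Q = 1.7  (c) BW = 1.591e+04 Hz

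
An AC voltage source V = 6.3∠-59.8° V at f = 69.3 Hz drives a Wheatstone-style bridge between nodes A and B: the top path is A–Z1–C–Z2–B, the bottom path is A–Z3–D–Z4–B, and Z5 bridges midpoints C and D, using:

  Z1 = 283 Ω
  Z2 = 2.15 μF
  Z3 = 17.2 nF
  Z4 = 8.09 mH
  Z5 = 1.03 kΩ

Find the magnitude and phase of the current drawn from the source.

Step 1 — Angular frequency: ω = 2π·f = 2π·69.3 = 435.4 rad/s.
Step 2 — Component impedances:
  Z1: Z = R = 283 Ω
  Z2: Z = 1/(jωC) = -j/(ω·C) = 0 - j1068 Ω
  Z3: Z = 1/(jωC) = -j/(ω·C) = 0 - j1.335e+05 Ω
  Z4: Z = jωL = j·435.4·0.00809 = 0 + j3.523 Ω
  Z5: Z = R = 1030 Ω
Step 3 — Bridge requires nodal analysis (the Z5 bridge couples midpoints C and D, so the two paths cannot be reduced to a simple series/parallel combination). Setting node B to ground and injecting 1 A at node A, the 3-node admittance system at A, C, D solves to V_A = Z_AB = 812.3 - j517.5 Ω = 963.1∠-32.5° Ω.
Step 4 — Source phasor: V = 6.3∠-59.8° V = 3.169 - j5.445 V.
Step 5 — Ohm's law: I = V / Z_total = (3.169 - j5.445) / (812.3 - j517.5) = 0.005813 - j0.003 A.
Step 6 — Convert to polar: |I| = 0.006541 A, ∠I = -27.3°.

I = 0.006541∠-27.3° A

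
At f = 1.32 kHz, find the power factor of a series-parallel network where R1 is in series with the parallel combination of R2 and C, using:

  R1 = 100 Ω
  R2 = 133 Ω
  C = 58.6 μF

Step 1 — Angular frequency: ω = 2π·f = 2π·1320 = 8294 rad/s.
Step 2 — Component impedances:
  R1: Z = R = 100 Ω
  R2: Z = R = 133 Ω
  C: Z = 1/(jωC) = -j/(ω·C) = 0 - j2.058 Ω
Step 3 — Parallel branch: R2 || C = 1/(1/R2 + 1/C) = 0.03182 - j2.057 Ω.
Step 4 — Series with R1: Z_total = R1 + (R2 || C) = 100 - j2.057 Ω = 100.1∠-1.2° Ω.
Step 5 — Power factor: PF = cos(φ) = Re(Z)/|Z| = 100.03/100.05 = 0.9998.
Step 6 — Type: Im(Z) = -2.057 ⇒ leading (phase φ = -1.2°).

PF = 0.9998 (leading, φ = -1.2°)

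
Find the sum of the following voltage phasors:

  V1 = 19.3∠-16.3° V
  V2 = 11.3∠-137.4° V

Step 1 — Convert each phasor to rectangular form:
  V1 = 19.3·(cos(-16.3°) + j·sin(-16.3°)) = 18.52 - j5.417 V
  V2 = 11.3·(cos(-137.4°) + j·sin(-137.4°)) = -8.318 - j7.649 V
Step 2 — Sum components: V_total = 10.21 - j13.07 V.
Step 3 — Convert to polar: |V_total| = 16.58 V, ∠V_total = -52.0°.

V_total = 16.58∠-52.0° V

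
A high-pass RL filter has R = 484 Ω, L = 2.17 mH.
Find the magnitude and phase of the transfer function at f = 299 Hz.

Step 1 — Angular frequency: ω = 2π·299 = 1879 rad/s.
Step 2 — Transfer function: H(jω) = jωL/(R + jωL).
Step 3 — Numerator jωL = j·4.077; denominator R + jωL = 484 + j4.077.
Step 4 — H = 7.094e-05 + j0.008422.
Step 5 — Magnitude: |H| = 0.008423 (-41.5 dB); phase: φ = 89.5°.

|H| = 0.008423 (-41.5 dB), φ = 89.5°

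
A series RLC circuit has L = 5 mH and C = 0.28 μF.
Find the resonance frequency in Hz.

Step 1 — Resonance condition Im(Z)=0 gives ω₀ = 1/√(LC).
Step 2 — ω₀ = 1/√(0.005·2.8e-07) = 2.673e+04 rad/s.
Step 3 — f₀ = ω₀/(2π) = 4254 Hz.

f₀ = 4254 Hz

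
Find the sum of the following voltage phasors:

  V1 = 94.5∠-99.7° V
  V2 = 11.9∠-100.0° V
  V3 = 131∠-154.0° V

Step 1 — Convert each phasor to rectangular form:
  V1 = 94.5·(cos(-99.7°) + j·sin(-99.7°)) = -15.92 - j93.15 V
  V2 = 11.9·(cos(-100.0°) + j·sin(-100.0°)) = -2.066 - j11.72 V
  V3 = 131·(cos(-154.0°) + j·sin(-154.0°)) = -117.7 - j57.43 V
Step 2 — Sum components: V_total = -135.7 - j162.3 V.
Step 3 — Convert to polar: |V_total| = 211.6 V, ∠V_total = -129.9°.

V_total = 211.6∠-129.9° V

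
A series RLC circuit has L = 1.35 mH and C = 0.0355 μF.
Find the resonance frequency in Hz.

Step 1 — Resonance condition Im(Z)=0 gives ω₀ = 1/√(LC).
Step 2 — ω₀ = 1/√(0.00135·3.55e-08) = 1.445e+05 rad/s.
Step 3 — f₀ = ω₀/(2π) = 2.299e+04 Hz.

f₀ = 2.299e+04 Hz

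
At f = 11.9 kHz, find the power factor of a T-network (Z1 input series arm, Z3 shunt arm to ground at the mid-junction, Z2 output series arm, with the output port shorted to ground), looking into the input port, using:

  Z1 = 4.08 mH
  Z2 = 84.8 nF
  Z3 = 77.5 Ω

Step 1 — Angular frequency: ω = 2π·f = 2π·1.19e+04 = 7.477e+04 rad/s.
Step 2 — Component impedances:
  Z1: Z = jωL = j·7.477e+04·0.00408 = 0 + j305.1 Ω
  Z2: Z = 1/(jωC) = -j/(ω·C) = 0 - j157.7 Ω
  Z3: Z = R = 77.5 Ω
Step 3 — With the output port shorted to ground, the output series arm Z2 runs from the junction to ground; the shunt arm Z3 also runs from the junction to ground. They appear in parallel: Z3 || Z2 = 62.43 - j30.68 Ω.
Step 4 — Series with input arm Z1: Z_in = Z1 + (Z3 || Z2) = 62.43 + j274.4 Ω = 281.4∠77.2° Ω.
Step 5 — Power factor: PF = cos(φ) = Re(Z)/|Z| = 62.426/281.4 = 0.2218.
Step 6 — Type: Im(Z) = 274.4 ⇒ lagging (phase φ = 77.2°).

PF = 0.2218 (lagging, φ = 77.2°)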